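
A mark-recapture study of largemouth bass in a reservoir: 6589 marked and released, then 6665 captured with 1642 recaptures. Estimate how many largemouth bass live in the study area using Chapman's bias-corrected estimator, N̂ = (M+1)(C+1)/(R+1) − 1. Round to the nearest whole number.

N̂ = (6589+1)(6665+1)/(1642+1) − 1 = 6590·6666/1643 − 1
= 43928940/1643 − 1 ≈ 26737.0 − 1 ≈ 26736.0 → 26736

N ≈ 26,736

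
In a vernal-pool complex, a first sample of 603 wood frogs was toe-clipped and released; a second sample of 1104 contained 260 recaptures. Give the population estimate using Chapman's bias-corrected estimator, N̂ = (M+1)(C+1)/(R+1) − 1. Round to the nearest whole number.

N ≈ 2556

N̂ = (603+1)(1104+1)/(260+1) − 1 = 604·1105/261 − 1
= 667420/261 − 1 ≈ 2557.2 − 1 ≈ 2556.2 → 2556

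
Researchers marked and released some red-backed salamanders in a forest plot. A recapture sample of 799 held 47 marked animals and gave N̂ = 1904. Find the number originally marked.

M = 112

From N = M·C/R: M = N·R / C = 1904·47 / 799 = 89488 / 799 = 112.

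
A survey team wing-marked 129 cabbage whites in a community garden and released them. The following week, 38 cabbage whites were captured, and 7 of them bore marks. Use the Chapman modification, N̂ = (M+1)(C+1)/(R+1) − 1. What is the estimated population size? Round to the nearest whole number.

N̂ = (129+1)(38+1)/(7+1) − 1 = 130·39/8 − 1
= 5070/8 − 1 ≈ 633.8 − 1 ≈ 632.8 → 633

N ≈ 633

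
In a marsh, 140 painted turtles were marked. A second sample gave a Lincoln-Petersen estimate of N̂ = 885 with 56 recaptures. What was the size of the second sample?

From N = M·C/R: C = N·R / M = 885·56 / 140 = 49560 / 140 = 354.

C = 354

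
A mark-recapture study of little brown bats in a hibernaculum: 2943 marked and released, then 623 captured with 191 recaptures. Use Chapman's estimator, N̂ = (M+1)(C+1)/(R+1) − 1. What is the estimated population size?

N = 9567

N̂ = (2943+1)(623+1)/(191+1) − 1 = 2944·624/192 − 1
= 1837056/192 − 1 = 9568 − 1 = 9567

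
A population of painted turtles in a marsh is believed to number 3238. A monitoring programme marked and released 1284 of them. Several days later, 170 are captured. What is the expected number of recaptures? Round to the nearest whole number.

expected recaptures ≈ 67

The marked fraction of the population is 1284/3238, so in a sample of 170 expect C·(M/N) marked.
E[R] = 1284 × 170 / 3238 = 218280 / 3238 ≈ 67.4 → 67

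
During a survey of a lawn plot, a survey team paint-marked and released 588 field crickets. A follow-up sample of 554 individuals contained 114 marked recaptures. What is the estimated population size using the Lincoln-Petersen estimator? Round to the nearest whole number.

The marked fraction in the recapture sample should equal the marked fraction in the population: 114/554 = 588/N.
N = (588 × 554) / 114 = 325752 / 114 ≈ 2857.47 → 2857

N ≈ 2857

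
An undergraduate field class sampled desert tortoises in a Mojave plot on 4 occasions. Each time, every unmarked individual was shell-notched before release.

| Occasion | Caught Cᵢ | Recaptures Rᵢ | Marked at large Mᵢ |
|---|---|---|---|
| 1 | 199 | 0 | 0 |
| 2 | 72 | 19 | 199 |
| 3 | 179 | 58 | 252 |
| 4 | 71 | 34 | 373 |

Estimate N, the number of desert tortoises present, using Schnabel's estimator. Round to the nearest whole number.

N ≈ 774

Σ MᵢCᵢ = 0·199 + 199·72 + 252·179 + 373·71 = 0 + 14328 + 45108 + 26483 = 85919
Σ Rᵢ = 0 + 19 + 58 + 34 = 111
N̂ = 85919 / 111 ≈ 774.0 → 774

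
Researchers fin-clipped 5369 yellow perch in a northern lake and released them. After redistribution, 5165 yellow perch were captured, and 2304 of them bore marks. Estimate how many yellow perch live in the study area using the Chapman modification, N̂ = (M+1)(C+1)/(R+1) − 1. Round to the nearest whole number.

N̂ = (5369+1)(5165+1)/(2304+1) − 1 = 5370·5166/2305 − 1
= 27741420/2305 − 1 ≈ 12035.3 − 1 ≈ 12034.3 → 12034

N ≈ 12,034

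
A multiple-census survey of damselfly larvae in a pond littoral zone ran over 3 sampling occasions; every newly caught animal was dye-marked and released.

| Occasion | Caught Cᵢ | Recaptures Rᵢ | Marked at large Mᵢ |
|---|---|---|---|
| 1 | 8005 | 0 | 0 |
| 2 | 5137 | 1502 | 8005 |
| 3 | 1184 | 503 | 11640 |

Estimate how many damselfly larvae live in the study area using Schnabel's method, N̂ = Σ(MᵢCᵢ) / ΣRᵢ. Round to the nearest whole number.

Σ MᵢCᵢ = 0·8005 + 8005·5137 + 11640·1184 = 0 + 41121685 + 13781760 = 54903445
Σ Rᵢ = 0 + 1502 + 503 = 2005
N̂ = 54903445 / 2005 ≈ 27383.3 → 27383

N ≈ 27,383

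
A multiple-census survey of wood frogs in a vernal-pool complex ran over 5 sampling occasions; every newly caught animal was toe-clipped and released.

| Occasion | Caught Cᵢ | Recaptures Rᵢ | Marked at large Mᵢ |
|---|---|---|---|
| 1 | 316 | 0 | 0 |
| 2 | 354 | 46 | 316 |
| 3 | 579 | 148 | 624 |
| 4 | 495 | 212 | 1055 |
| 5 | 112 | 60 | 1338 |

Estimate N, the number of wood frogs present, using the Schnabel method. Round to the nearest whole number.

Σ MᵢCᵢ = 0·316 + 316·354 + 624·579 + 1055·495 + 1338·112 = 0 + 111864 + 361296 + 522225 + 149856 = 1145241
Σ Rᵢ = 0 + 46 + 148 + 212 + 60 = 466
N̂ = 1145241 / 466 ≈ 2457.6 → 2458

N ≈ 2458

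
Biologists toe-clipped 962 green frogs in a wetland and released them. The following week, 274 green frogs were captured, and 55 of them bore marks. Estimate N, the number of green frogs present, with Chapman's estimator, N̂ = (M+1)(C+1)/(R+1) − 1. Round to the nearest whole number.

N ≈ 4728

N̂ = (962+1)(274+1)/(55+1) − 1 = 963·275/56 − 1
= 264825/56 − 1 ≈ 4729.0 − 1 ≈ 4728.0 → 4728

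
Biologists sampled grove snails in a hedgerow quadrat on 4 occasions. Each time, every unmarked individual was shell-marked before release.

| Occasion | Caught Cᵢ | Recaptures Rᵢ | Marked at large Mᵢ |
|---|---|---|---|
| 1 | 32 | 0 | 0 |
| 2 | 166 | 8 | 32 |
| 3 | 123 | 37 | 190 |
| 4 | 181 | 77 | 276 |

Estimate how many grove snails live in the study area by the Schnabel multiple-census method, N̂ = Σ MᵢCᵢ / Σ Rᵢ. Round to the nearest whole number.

N ≈ 645

Σ MᵢCᵢ = 0·32 + 32·166 + 190·123 + 276·181 = 0 + 5312 + 23370 + 49956 = 78638
Σ Rᵢ = 0 + 8 + 37 + 77 = 122
N̂ = 78638 / 122 ≈ 644.6 → 645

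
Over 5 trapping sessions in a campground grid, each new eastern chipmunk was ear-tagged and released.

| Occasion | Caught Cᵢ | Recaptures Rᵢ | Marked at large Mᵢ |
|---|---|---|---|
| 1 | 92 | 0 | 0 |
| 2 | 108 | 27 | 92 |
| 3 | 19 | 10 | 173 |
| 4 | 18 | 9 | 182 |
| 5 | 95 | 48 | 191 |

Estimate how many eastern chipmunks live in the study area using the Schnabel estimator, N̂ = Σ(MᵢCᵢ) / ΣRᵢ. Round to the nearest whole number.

Σ MᵢCᵢ = 0·92 + 92·108 + 173·19 + 182·18 + 191·95 = 0 + 9936 + 3287 + 3276 + 18145 = 34644
Σ Rᵢ = 0 + 27 + 10 + 9 + 48 = 94
N̂ = 34644 / 94 ≈ 368.6 → 369

N ≈ 369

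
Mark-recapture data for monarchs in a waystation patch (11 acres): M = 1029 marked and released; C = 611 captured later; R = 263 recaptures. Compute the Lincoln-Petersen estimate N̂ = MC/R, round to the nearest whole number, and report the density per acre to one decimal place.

density ≈ 217.4 monarchs per acre

N̂ = 1029·611/263 = 628719/263 ≈ 2390.6 → 2391
Density = N̂ / area = 2391 / 11 ≈ 217.36 → 217.4 per acre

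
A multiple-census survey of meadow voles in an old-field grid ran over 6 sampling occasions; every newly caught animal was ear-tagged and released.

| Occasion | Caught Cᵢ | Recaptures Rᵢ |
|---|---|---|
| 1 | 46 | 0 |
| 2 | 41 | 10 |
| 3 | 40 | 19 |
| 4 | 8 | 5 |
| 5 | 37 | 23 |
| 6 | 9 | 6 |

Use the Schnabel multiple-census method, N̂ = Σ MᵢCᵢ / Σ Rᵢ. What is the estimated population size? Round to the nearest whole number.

Marked at large before each occasion: Mᵢ = Σⱼ<ᵢ (Cⱼ − Rⱼ) → M1=0, M2=46, M3=77, M4=98, M5=101, M6=115
Σ MᵢCᵢ = 0·46 + 46·41 + 77·40 + 98·8 + 101·37 + 115·9 = 0 + 1886 + 3080 + 784 + 3737 + 1035 = 10522
Σ Rᵢ = 0 + 10 + 19 + 5 + 23 + 6 = 63
N̂ = 10522 / 63 ≈ 167.0 → 167

N ≈ 167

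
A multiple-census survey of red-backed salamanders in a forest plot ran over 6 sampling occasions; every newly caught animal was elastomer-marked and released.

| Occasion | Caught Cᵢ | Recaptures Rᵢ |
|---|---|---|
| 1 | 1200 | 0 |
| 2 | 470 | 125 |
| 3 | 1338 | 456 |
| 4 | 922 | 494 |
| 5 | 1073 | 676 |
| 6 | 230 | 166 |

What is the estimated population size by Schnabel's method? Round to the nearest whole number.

N ≈ 4528

Marked at large before each occasion: Mᵢ = Σⱼ<ᵢ (Cⱼ − Rⱼ) → M1=0, M2=1200, M3=1545, M4=2427, M5=2855, M6=3252
Σ MᵢCᵢ = 0·1200 + 1200·470 + 1545·1338 + 2427·922 + 2855·1073 + 3252·230 = 0 + 564000 + 2067210 + 2237694 + 3063415 + 747960 = 8680279
Σ Rᵢ = 0 + 125 + 456 + 494 + 676 + 166 = 1917
N̂ = 8680279 / 1917 ≈ 4528.1 → 4528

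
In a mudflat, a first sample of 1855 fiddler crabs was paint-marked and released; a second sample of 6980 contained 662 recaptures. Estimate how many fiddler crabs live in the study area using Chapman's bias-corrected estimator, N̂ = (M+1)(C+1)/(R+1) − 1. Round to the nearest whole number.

N ≈ 19,542

N̂ = (1855+1)(6980+1)/(662+1) − 1 = 1856·6981/663 − 1
= 12956736/663 − 1 ≈ 19542.6 − 1 ≈ 19541.6 → 19542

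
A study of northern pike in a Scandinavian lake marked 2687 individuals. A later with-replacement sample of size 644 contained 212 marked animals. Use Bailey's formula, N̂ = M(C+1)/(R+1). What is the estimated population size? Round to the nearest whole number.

N ≈ 8137

N̂ = 2687·(644+1)/(212+1) = 2687·645/213 = 1733115/213 ≈ 8136.7 → 8137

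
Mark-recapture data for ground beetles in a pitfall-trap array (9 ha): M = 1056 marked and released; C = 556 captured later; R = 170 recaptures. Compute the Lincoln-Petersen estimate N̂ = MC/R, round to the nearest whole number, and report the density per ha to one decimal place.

N̂ = 1056·556/170 = 587136/170 ≈ 3453.7 → 3454
Density = N̂ / area = 3454 / 9 ≈ 383.78 → 383.8 per ha

density ≈ 383.8 ground beetles per ha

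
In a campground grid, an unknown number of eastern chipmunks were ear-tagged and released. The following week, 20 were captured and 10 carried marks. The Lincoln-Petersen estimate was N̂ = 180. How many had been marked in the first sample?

From N = M·C/R: M = N·R / C = 180·10 / 20 = 1800 / 20 = 90.

M = 90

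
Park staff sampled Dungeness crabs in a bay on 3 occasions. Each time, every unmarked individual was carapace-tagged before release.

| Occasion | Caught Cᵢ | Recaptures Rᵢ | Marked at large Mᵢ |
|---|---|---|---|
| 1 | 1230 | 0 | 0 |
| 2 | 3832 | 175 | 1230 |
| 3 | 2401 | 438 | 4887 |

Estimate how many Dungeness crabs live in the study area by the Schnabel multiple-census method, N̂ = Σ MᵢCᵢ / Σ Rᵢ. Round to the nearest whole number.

Σ MᵢCᵢ = 0·1230 + 1230·3832 + 4887·2401 = 0 + 4713360 + 11733687 = 16447047
Σ Rᵢ = 0 + 175 + 438 = 613
N̂ = 16447047 / 613 ≈ 26830.4 → 26830

N ≈ 26,830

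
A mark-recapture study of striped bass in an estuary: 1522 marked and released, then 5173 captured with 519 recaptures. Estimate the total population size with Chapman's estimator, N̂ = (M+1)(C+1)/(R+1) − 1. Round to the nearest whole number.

N ≈ 15,153

N̂ = (1522+1)(5173+1)/(519+1) − 1 = 1523·5174/520 − 1
= 7880002/520 − 1 ≈ 15153.9 − 1 ≈ 15152.9 → 15153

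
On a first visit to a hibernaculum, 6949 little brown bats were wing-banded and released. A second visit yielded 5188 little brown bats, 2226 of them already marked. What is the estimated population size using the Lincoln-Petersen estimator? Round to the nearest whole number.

N = (6949 × 5188) / 2226 = 36051412 / 2226 ≈ 16195.6 → 16196

N ≈ 16,196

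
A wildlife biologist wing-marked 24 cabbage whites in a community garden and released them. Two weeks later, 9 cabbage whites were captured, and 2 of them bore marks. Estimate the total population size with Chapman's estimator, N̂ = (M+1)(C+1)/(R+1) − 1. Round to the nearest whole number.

N̂ = (24+1)(9+1)/(2+1) − 1 = 25·10/3 − 1
= 250/3 − 1 ≈ 83.3 − 1 ≈ 82.3 → 82

N ≈ 82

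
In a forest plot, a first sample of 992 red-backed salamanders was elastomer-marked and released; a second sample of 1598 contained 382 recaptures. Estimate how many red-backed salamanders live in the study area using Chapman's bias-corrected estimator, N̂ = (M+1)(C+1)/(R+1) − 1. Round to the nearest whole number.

N ≈ 4145

N̂ = (992+1)(1598+1)/(382+1) − 1 = 993·1599/383 − 1
= 1587807/383 − 1 ≈ 4145.7 − 1 ≈ 4144.7 → 4145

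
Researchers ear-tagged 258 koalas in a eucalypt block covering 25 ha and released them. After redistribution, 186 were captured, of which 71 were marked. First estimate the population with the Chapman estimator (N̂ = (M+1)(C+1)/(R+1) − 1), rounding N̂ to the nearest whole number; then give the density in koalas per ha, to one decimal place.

density ≈ 26.9 koalas per ha

N̂ = 259·187/72 − 1 = 48433/72 − 1 ≈ 671.7 → 672
Density = N̂ / area = 672 / 25 ≈ 26.88 → 26.9 per ha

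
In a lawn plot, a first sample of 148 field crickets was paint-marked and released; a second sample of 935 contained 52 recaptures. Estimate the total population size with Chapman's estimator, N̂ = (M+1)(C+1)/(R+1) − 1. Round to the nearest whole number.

N̂ = (148+1)(935+1)/(52+1) − 1 = 149·936/53 − 1
= 139464/53 − 1 ≈ 2631.4 − 1 ≈ 2630.4 → 2630

N ≈ 2630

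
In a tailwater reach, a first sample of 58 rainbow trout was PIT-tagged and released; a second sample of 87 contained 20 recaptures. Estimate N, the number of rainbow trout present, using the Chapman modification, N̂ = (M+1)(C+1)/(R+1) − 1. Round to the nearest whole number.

N ≈ 246

N̂ = (58+1)(87+1)/(20+1) − 1 = 59·88/21 − 1
= 5192/21 − 1 ≈ 247.2 − 1 ≈ 246.2 → 246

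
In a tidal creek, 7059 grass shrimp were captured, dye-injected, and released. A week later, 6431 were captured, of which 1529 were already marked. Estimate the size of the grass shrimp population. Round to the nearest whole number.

N ≈ 29,690

The marked fraction in the recapture sample should equal the marked fraction in the population: 1529/6431 = 7059/N.
N = (7059 × 6431) / 1529 = 45396429 / 1529 ≈ 29690.3 → 29690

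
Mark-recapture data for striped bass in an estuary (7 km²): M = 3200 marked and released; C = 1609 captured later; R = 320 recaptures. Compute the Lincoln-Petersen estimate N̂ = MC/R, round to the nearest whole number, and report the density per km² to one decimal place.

density ≈ 2298.6 striped bass per km²

N̂ = 3200·1609/320 = 5148800/320 = 16090
Density = N̂ / area = 16090 / 7 ≈ 2298.57 → 2298.6 per km²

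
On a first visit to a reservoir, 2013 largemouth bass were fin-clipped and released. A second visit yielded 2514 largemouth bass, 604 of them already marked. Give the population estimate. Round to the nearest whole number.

Lincoln-Petersen assumes M/N = R/C, so N = M·C / R.
N = (2013 × 2514) / 604 = 5060682 / 604 ≈ 8378.6 → 8379

N ≈ 8379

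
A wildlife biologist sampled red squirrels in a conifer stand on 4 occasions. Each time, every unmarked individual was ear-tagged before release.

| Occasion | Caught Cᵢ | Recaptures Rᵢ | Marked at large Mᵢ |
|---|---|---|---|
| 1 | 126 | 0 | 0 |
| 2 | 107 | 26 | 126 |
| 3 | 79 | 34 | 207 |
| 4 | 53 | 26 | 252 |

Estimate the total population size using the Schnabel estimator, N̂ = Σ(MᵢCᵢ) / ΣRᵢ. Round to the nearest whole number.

N ≈ 502

Σ MᵢCᵢ = 0·126 + 126·107 + 207·79 + 252·53 = 0 + 13482 + 16353 + 13356 = 43191
Σ Rᵢ = 0 + 26 + 34 + 26 = 86
N̂ = 43191 / 86 ≈ 502.2 → 502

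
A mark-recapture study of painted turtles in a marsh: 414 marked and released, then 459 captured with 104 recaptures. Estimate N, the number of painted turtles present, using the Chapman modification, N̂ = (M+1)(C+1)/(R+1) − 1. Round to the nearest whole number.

N ≈ 1817

N̂ = (414+1)(459+1)/(104+1) − 1 = 415·460/105 − 1
= 190900/105 − 1 ≈ 1818.1 − 1 ≈ 1817.1 → 1817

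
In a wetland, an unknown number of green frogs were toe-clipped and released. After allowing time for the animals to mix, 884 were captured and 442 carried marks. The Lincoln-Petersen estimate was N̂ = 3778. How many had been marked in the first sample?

M = 1889

From N = M·C/R: M = N·R / C = 3778·442 / 884 = 1669876 / 884 = 1889.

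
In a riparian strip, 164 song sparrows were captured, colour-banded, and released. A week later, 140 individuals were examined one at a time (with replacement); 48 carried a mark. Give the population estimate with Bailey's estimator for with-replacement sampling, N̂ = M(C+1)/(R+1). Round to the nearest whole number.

N ≈ 472

N̂ = 164·(140+1)/(48+1) = 164·141/49 = 23124/49 ≈ 471.9 → 472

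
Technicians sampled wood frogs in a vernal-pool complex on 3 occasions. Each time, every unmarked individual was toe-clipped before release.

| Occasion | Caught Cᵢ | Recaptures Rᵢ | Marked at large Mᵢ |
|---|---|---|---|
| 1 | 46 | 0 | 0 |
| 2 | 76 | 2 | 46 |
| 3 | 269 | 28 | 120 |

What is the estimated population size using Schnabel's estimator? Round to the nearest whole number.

Σ MᵢCᵢ = 0·46 + 46·76 + 120·269 = 0 + 3496 + 32280 = 35776
Σ Rᵢ = 0 + 2 + 28 = 30
N̂ = 35776 / 30 ≈ 1192.5 → 1193

N ≈ 1193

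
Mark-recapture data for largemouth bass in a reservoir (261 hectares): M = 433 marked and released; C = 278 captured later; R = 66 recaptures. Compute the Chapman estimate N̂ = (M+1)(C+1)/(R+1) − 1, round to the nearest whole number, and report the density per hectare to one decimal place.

N̂ = 434·279/67 − 1 = 121086/67 − 1 ≈ 1806.3 → 1806
Density = N̂ / area = 1806 / 261 ≈ 6.92 → 6.9 per hectare

density ≈ 6.9 largemouth bass per hectare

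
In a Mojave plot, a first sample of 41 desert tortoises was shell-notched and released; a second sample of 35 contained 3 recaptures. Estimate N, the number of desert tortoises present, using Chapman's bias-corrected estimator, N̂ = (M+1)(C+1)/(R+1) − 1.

N = 377

N̂ = (41+1)(35+1)/(3+1) − 1 = 42·36/4 − 1
= 1512/4 − 1 = 378 − 1 = 377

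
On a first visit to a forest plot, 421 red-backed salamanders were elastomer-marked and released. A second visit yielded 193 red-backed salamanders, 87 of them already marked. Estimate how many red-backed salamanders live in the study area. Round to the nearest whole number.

N = (421 × 193) / 87 = 81253 / 87 ≈ 933.9 → 934

N ≈ 934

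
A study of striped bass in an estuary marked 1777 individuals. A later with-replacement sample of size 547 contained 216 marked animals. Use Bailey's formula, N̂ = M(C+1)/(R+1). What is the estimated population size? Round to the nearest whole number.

N ≈ 4488

N̂ = 1777·(547+1)/(216+1) = 1777·548/217 = 973796/217 ≈ 4487.5 → 4488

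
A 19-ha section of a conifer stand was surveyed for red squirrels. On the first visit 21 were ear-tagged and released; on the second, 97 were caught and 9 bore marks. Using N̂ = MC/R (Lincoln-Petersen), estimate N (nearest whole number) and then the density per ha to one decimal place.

N̂ = 21·97/9 = 2037/9 ≈ 226.3 → 226
Density = N̂ / area = 226 / 19 ≈ 11.89 → 11.9 per ha

density ≈ 11.9 red squirrels per ha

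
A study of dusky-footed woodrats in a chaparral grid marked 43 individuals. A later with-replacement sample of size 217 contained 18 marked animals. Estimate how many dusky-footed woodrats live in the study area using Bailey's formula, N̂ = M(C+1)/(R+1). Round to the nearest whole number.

N̂ = 43·(217+1)/(18+1) = 43·218/19 = 9374/19 ≈ 493.4 → 493

N ≈ 493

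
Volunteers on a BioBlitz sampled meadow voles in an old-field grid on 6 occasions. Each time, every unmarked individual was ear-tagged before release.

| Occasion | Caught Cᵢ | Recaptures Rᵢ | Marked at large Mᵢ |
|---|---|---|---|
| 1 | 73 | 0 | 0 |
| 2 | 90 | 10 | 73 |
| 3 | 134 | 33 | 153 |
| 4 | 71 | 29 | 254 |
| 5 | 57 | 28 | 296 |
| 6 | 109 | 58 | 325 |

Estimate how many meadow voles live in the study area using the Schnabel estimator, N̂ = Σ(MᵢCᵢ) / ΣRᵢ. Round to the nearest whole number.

Σ MᵢCᵢ = 0·73 + 73·90 + 153·134 + 254·71 + 296·57 + 325·109 = 0 + 6570 + 20502 + 18034 + 16872 + 35425 = 97403
Σ Rᵢ = 0 + 10 + 33 + 29 + 28 + 58 = 158
N̂ = 97403 / 158 ≈ 616.47 → 616

N ≈ 616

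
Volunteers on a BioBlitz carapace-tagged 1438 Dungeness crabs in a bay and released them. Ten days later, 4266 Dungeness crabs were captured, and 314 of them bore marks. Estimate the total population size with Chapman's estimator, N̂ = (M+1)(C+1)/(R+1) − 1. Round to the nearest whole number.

N̂ = (1438+1)(4266+1)/(314+1) − 1 = 1439·4267/315 − 1
= 6140213/315 − 1 ≈ 19492.7 − 1 ≈ 19491.7 → 19492

N ≈ 19,492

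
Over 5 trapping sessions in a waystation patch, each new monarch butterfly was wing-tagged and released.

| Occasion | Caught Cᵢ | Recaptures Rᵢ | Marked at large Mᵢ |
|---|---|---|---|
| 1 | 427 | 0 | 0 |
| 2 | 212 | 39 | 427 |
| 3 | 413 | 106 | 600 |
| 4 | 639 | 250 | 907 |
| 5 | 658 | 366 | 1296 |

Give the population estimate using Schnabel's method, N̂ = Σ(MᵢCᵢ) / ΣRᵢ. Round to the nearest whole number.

N ≈ 2327

Σ MᵢCᵢ = 0·427 + 427·212 + 600·413 + 907·639 + 1296·658 = 0 + 90524 + 247800 + 579573 + 852768 = 1770665
Σ Rᵢ = 0 + 39 + 106 + 250 + 366 = 761
N̂ = 1770665 / 761 ≈ 2326.8 → 2327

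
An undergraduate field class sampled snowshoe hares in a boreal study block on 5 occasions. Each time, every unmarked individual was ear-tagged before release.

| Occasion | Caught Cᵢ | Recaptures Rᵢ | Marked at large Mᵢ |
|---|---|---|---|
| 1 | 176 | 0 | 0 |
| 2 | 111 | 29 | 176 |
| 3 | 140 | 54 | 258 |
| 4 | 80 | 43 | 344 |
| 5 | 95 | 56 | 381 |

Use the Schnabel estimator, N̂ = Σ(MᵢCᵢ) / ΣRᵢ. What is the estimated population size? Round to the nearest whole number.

Σ MᵢCᵢ = 0·176 + 176·111 + 258·140 + 344·80 + 381·95 = 0 + 19536 + 36120 + 27520 + 36195 = 119371
Σ Rᵢ = 0 + 29 + 54 + 43 + 56 = 182
N̂ = 119371 / 182 ≈ 655.9 → 656

N ≈ 656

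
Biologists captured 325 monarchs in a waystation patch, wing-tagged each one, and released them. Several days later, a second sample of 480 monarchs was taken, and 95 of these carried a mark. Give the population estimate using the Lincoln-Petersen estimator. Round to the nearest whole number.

Lincoln-Petersen assumes M/N = R/C, so N = M·C / R.
N = (325 × 480) / 95 = 156000 / 95 ≈ 1642.1 → 1642

N ≈ 1642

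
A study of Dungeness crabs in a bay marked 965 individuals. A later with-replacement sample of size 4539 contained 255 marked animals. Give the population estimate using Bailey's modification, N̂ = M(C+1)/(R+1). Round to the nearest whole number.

N̂ = 965·(4539+1)/(255+1) = 965·4540/256 = 4381100/256 ≈ 17113.7 → 17114

N ≈ 17,114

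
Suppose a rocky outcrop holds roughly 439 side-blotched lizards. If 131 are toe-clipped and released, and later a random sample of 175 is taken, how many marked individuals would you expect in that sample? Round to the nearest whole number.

The marked fraction of the population is 131/439, so in a sample of 175 expect C·(M/N) marked.
E[R] = 131 × 175 / 439 = 22925 / 439 ≈ 52.2 → 52

expected recaptures ≈ 52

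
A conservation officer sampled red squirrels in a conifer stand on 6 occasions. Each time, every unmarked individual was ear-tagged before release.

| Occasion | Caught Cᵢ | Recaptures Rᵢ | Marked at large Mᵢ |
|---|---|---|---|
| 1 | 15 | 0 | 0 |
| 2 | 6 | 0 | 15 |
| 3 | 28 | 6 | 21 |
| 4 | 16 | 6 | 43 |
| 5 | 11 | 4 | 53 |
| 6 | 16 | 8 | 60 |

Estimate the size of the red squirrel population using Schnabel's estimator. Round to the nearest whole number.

Σ MᵢCᵢ = 0·15 + 15·6 + 21·28 + 43·16 + 53·11 + 60·16 = 0 + 90 + 588 + 688 + 583 + 960 = 2909
Σ Rᵢ = 0 + 0 + 6 + 6 + 4 + 8 = 24
N̂ = 2909 / 24 ≈ 121.2 → 121

N ≈ 121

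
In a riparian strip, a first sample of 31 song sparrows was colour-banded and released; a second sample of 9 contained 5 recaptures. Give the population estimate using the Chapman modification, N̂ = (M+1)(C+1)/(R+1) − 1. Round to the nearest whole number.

N ≈ 52

N̂ = (31+1)(9+1)/(5+1) − 1 = 32·10/6 − 1
= 320/6 − 1 ≈ 53.3 − 1 ≈ 52.3 → 52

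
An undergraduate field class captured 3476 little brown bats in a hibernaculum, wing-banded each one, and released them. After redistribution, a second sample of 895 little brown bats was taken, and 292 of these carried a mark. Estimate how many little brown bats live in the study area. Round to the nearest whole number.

N ≈ 10,654

The marked fraction in the recapture sample should equal the marked fraction in the population: 292/895 = 3476/N.
N = (3476 × 895) / 292 = 3111020 / 292 ≈ 10654.2 → 10654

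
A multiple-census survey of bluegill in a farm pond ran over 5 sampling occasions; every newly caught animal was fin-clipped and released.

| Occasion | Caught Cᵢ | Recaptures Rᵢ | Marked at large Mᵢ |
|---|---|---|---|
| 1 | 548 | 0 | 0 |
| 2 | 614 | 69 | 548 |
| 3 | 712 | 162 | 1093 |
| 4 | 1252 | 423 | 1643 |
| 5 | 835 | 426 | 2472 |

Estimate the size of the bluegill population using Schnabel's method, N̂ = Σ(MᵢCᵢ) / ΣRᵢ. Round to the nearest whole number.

N ≈ 4848

Σ MᵢCᵢ = 0·548 + 548·614 + 1093·712 + 1643·1252 + 2472·835 = 0 + 336472 + 778216 + 2057036 + 2064120 = 5235844
Σ Rᵢ = 0 + 69 + 162 + 423 + 426 = 1080
N̂ = 5235844 / 1080 ≈ 4848.0 → 4848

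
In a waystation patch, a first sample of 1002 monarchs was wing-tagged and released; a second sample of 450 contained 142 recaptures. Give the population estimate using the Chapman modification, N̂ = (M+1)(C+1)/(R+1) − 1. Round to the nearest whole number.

N̂ = (1002+1)(450+1)/(142+1) − 1 = 1003·451/143 − 1
= 452353/143 − 1 ≈ 3163.3 − 1 ≈ 3162.3 → 3162

N ≈ 3162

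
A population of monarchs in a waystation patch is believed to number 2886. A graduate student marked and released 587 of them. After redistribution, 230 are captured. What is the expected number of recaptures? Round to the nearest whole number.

expected recaptures ≈ 47

Expected recaptures E[R] = M·C / N.
E[R] = 587 × 230 / 2886 = 135010 / 2886 ≈ 46.8 → 47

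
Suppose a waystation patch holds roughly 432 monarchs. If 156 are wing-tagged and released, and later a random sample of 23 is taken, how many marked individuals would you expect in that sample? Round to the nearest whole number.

expected recaptures ≈ 8

Expected recaptures E[R] = M·C / N.
E[R] = 156 × 23 / 432 = 3588 / 432 ≈ 8.3 → 8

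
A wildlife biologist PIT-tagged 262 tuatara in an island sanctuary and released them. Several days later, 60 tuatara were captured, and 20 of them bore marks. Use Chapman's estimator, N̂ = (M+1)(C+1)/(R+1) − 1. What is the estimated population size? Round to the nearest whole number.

N̂ = (262+1)(60+1)/(20+1) − 1 = 263·61/21 − 1
= 16043/21 − 1 ≈ 764.0 − 1 ≈ 763.0 → 763

N ≈ 763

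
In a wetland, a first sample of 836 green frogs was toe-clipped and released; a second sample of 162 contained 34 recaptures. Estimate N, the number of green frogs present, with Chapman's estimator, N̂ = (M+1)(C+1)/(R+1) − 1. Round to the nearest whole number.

N ≈ 3897

N̂ = (836+1)(162+1)/(34+1) − 1 = 837·163/35 − 1
= 136431/35 − 1 ≈ 3898.0 − 1 ≈ 3897.0 → 3897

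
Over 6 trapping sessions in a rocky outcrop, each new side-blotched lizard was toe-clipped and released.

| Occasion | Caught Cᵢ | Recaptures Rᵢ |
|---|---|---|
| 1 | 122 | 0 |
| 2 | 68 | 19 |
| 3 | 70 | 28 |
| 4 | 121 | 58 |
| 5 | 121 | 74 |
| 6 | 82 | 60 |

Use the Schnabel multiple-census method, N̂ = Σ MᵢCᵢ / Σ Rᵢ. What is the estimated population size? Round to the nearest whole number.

Marked at large before each occasion: Mᵢ = Σⱼ<ᵢ (Cⱼ − Rⱼ) → M1=0, M2=122, M3=171, M4=213, M5=276, M6=323
Σ MᵢCᵢ = 0·122 + 122·68 + 171·70 + 213·121 + 276·121 + 323·82 = 0 + 8296 + 11970 + 25773 + 33396 + 26486 = 105921
Σ Rᵢ = 0 + 19 + 28 + 58 + 74 + 60 = 239
N̂ = 105921 / 239 ≈ 443.2 → 443

N ≈ 443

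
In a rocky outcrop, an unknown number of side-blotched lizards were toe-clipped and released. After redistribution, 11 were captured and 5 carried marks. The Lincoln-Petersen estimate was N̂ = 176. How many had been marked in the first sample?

M = 80

From N = M·C/R: M = N·R / C = 176·5 / 11 = 880 / 11 = 80.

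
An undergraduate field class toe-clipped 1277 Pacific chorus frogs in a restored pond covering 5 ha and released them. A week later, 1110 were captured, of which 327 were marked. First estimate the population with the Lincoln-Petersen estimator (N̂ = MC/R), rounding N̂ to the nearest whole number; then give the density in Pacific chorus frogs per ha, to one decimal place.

N̂ = 1277·1110/327 = 1417470/327 ≈ 4334.8 → 4335
Density = N̂ / area = 4335 / 5 = 867.0 per ha

density ≈ 867.0 Pacific chorus frogs per ha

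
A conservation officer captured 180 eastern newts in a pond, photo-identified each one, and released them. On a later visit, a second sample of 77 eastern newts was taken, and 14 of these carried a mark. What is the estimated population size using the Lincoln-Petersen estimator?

N = 990

The marked fraction in the recapture sample should equal the marked fraction in the population: 14/77 = 180/N.
N = (180 × 77) / 14 = 13860 / 14 = 990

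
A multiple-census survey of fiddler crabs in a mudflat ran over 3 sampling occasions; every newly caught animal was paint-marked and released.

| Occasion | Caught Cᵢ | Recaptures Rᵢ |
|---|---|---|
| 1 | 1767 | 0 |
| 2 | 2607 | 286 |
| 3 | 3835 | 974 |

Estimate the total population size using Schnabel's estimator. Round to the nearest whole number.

N ≈ 16,098

Marked at large before each occasion: Mᵢ = Σⱼ<ᵢ (Cⱼ − Rⱼ) → M1=0, M2=1767, M3=4088
Σ MᵢCᵢ = 0·1767 + 1767·2607 + 4088·3835 = 0 + 4606569 + 15677480 = 20284049
Σ Rᵢ = 0 + 286 + 974 = 1260
N̂ = 20284049 / 1260 ≈ 16098.45 → 16098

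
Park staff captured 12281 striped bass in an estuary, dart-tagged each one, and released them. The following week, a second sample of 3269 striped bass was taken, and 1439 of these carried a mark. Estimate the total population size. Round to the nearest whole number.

N = (12281 × 3269) / 1439 = 40146589 / 1439 ≈ 27898.9 → 27899

N ≈ 27,899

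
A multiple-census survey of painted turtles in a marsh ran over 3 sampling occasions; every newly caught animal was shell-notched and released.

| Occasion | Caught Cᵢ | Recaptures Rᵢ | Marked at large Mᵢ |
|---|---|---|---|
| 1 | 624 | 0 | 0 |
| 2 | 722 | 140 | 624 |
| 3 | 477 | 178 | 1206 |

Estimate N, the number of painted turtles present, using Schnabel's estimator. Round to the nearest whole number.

N ≈ 3226

Σ MᵢCᵢ = 0·624 + 624·722 + 1206·477 = 0 + 450528 + 575262 = 1025790
Σ Rᵢ = 0 + 140 + 178 = 318
N̂ = 1025790 / 318 ≈ 3225.8 → 3226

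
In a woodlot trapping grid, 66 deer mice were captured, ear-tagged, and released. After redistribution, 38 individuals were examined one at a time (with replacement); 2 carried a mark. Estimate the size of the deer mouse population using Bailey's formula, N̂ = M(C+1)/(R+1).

N̂ = 66·(38+1)/(2+1) = 66·39/3 = 2574/3 = 858

N = 858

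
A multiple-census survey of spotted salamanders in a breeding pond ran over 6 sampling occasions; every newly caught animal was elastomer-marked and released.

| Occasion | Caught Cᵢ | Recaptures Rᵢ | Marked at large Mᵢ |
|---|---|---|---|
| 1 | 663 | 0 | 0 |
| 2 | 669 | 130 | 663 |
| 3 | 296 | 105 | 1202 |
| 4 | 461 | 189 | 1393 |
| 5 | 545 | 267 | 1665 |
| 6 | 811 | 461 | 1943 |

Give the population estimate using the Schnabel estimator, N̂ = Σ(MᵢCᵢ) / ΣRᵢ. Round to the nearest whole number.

Σ MᵢCᵢ = 0·663 + 663·669 + 1202·296 + 1393·461 + 1665·545 + 1943·811 = 0 + 443547 + 355792 + 642173 + 907425 + 1575773 = 3924710
Σ Rᵢ = 0 + 130 + 105 + 189 + 267 + 461 = 1152
N̂ = 3924710 / 1152 ≈ 3406.9 → 3407

N ≈ 3407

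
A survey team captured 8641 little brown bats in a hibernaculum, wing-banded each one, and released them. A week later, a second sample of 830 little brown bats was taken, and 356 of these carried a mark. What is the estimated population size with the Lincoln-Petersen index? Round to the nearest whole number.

N ≈ 20,146

Lincoln-Petersen assumes M/N = R/C, so N = M·C / R.
N = (8641 × 830) / 356 = 7172030 / 356 ≈ 20146.2 → 20146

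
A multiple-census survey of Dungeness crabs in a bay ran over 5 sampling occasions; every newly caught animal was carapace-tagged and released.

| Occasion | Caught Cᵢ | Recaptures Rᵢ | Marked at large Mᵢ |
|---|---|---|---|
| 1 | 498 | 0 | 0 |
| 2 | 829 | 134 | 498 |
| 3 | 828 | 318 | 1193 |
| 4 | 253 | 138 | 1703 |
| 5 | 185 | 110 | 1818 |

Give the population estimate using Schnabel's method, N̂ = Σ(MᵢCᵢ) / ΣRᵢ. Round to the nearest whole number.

Σ MᵢCᵢ = 0·498 + 498·829 + 1193·828 + 1703·253 + 1818·185 = 0 + 412842 + 987804 + 430859 + 336330 = 2167835
Σ Rᵢ = 0 + 134 + 318 + 138 + 110 = 700
N̂ = 2167835 / 700 ≈ 3096.9 → 3097

N ≈ 3097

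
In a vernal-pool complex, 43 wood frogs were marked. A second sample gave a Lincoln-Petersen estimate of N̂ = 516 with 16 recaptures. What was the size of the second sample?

C = 192

From N = M·C/R: C = N·R / M = 516·16 / 43 = 8256 / 43 = 192.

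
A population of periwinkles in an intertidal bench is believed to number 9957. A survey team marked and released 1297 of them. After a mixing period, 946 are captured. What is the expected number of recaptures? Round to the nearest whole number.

Expected recaptures E[R] = M·C / N.
E[R] = 1297 × 946 / 9957 = 1226962 / 9957 ≈ 123.2 → 123

expected recaptures ≈ 123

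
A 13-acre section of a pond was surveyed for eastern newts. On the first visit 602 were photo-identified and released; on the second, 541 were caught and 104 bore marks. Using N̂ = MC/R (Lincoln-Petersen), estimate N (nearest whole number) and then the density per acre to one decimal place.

N̂ = 602·541/104 = 325682/104 ≈ 3131.6 → 3132
Density = N̂ / area = 3132 / 13 ≈ 240.92 → 240.9 per acre

density ≈ 240.9 eastern newts per acre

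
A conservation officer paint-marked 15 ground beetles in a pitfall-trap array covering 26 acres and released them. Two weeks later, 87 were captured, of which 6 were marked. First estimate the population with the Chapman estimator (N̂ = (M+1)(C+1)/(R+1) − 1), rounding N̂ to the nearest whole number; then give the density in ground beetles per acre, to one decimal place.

N̂ = 16·88/7 − 1 = 1408/7 − 1 ≈ 200.1 → 200
Density = N̂ / area = 200 / 26 ≈ 7.69 → 7.7 per acre

density ≈ 7.7 ground beetles per acre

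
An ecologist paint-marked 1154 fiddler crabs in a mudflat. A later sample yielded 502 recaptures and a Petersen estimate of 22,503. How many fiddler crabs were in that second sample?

C = 9789

From N = M·C/R: C = N·R / M = 22503·502 / 1154 = 11296506 / 1154 = 9789.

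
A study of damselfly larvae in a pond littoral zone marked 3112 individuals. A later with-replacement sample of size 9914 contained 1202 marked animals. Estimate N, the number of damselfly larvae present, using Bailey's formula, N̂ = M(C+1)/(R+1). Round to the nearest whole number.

N ≈ 25,649

N̂ = 3112·(9914+1)/(1202+1) = 3112·9915/1203 = 30855480/1203 ≈ 25648.8 → 25649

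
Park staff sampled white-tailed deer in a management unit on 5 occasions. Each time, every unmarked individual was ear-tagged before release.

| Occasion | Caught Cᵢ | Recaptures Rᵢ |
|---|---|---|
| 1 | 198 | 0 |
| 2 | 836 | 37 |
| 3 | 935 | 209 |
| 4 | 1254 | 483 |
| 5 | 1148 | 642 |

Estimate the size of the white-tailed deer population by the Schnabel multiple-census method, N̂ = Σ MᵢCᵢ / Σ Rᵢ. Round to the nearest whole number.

Marked at large before each occasion: Mᵢ = Σⱼ<ᵢ (Cⱼ − Rⱼ) → M1=0, M2=198, M3=997, M4=1723, M5=2494
Σ MᵢCᵢ = 0·198 + 198·836 + 997·935 + 1723·1254 + 2494·1148 = 0 + 165528 + 932195 + 2160642 + 2863112 = 6121477
Σ Rᵢ = 0 + 37 + 209 + 483 + 642 = 1371
N̂ = 6121477 / 1371 ≈ 4465.0 → 4465

N ≈ 4465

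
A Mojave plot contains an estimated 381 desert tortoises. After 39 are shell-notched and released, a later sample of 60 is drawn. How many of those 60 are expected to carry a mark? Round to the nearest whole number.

expected recaptures ≈ 6

The marked fraction of the population is 39/381, so in a sample of 60 expect C·(M/N) marked.
E[R] = 39 × 60 / 381 = 2340 / 381 ≈ 6.1 → 6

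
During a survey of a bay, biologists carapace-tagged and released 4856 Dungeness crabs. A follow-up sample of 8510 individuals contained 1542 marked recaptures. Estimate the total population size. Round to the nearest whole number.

N ≈ 26,799

N = (4856 × 8510) / 1542 = 41324560 / 1542 ≈ 26799.3 → 26799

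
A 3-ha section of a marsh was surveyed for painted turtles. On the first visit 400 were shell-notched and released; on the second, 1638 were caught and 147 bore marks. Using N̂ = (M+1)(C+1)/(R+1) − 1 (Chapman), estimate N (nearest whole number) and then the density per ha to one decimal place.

N̂ = 401·1639/148 − 1 = 657239/148 − 1 ≈ 4439.8 → 4440
Density = N̂ / area = 4440 / 3 = 1480.0 per ha

density ≈ 1480.0 painted turtles per ha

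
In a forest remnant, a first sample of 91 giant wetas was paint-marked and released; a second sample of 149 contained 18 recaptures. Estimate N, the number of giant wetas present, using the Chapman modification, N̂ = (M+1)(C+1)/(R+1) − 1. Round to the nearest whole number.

N ≈ 725

N̂ = (91+1)(149+1)/(18+1) − 1 = 92·150/19 − 1
= 13800/19 − 1 ≈ 726.3 − 1 ≈ 725.3 → 725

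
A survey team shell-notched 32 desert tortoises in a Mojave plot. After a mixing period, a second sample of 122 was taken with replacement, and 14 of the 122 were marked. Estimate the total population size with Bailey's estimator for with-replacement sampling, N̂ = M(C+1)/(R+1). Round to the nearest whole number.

N ≈ 262

N̂ = 32·(122+1)/(14+1) = 32·123/15 = 3936/15 ≈ 262.4 → 262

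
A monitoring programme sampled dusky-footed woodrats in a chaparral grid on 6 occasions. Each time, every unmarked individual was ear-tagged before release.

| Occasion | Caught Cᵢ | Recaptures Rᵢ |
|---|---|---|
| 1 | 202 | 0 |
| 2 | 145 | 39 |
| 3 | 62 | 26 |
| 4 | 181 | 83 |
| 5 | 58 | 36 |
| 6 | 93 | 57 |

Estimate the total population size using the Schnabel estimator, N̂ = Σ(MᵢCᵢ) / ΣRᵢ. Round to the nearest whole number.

N ≈ 745

Marked at large before each occasion: Mᵢ = Σⱼ<ᵢ (Cⱼ − Rⱼ) → M1=0, M2=202, M3=308, M4=344, M5=442, M6=464
Σ MᵢCᵢ = 0·202 + 202·145 + 308·62 + 344·181 + 442·58 + 464·93 = 0 + 29290 + 19096 + 62264 + 25636 + 43152 = 179438
Σ Rᵢ = 0 + 39 + 26 + 83 + 36 + 57 = 241
N̂ = 179438 / 241 ≈ 744.6 → 745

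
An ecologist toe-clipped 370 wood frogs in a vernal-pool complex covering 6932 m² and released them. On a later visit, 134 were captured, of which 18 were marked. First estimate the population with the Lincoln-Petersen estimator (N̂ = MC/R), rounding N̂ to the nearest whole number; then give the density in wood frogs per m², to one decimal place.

N̂ = 370·134/18 = 49580/18 ≈ 2754.4 → 2754
Density = N̂ / area = 2754 / 6932 ≈ 0.40 → 0.4 per m²

density ≈ 0.4 wood frogs per m²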